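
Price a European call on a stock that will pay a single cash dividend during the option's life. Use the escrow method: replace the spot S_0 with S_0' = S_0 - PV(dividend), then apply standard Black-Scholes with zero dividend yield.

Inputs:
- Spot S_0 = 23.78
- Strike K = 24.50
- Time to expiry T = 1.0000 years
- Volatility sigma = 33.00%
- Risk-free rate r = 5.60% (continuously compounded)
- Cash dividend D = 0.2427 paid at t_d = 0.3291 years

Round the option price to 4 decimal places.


Answer: Price = 3.2523

Derivation:
PV(D) = D * exp(-r * t_d) = 0.2427 * 0.98173919 = 0.23826810
S_0' = S_0 - PV(D) = 23.7800 - 0.23826810 = 23.54173190
d1 = (ln(S_0'/K) + (r + sigma^2/2)*T) / (sigma*sqrt(T)) = 0.21379259
d2 = d1 - sigma*sqrt(T) = -0.11620741
exp(-rT) = 0.94553914
N(d1) = 0.58464560; N(d2) = 0.45374408
C = S_0' * N(d1) - K * exp(-rT) * N(d2) = 23.54173190 * 0.58464560 - 24.5000 * 0.94553914 * 0.45374408 = 3.2523


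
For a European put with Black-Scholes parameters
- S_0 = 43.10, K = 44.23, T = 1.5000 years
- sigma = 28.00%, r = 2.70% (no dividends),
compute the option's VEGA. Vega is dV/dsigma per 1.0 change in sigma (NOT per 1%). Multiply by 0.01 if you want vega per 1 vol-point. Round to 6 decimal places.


d1 = 0.2140962082; d2 = -0.1288323558
phi(d1) = 0.3899030633; exp(-qT) = 1.0000000000; exp(-rT) = 0.9603091645
Vega = S * exp(-qT) * phi(d1) * sqrt(T) = 43.1000 * 1.0000000000 * 0.3899030633 * 1.2247448714 = 20.581620

Answer: Vega = 20.581620


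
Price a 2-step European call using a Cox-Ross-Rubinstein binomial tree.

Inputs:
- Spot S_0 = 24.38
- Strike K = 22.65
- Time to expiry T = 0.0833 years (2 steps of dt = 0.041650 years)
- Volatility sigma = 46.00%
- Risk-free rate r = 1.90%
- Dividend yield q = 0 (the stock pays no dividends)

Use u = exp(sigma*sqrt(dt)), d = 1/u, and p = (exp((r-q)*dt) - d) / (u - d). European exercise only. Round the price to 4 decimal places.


dt = T/N = 0.041650
u = exp(sigma*sqrt(dt)) = 1.098426; d = 1/u = 0.910394
p = (exp((r-q)*dt) - d) / (u - d) = 0.480758
Discount per step: exp(-r*dt) = 0.999209
Stock lattice S(k, i) with i counting down-moves:
  k=0: S(0,0) = 24.3800
  k=1: S(1,0) = 26.7796; S(1,1) = 22.1954
  k=2: S(2,0) = 29.4154; S(2,1) = 24.3800; S(2,2) = 20.2065
Terminal payoffs V(N, i) = max(S_T - K, 0):
  V(2,0) = 6.765442; V(2,1) = 1.730000; V(2,2) = 0.000000
Backward induction: V(k, i) = exp(-r*dt) * [p * V(k+1, i) + (1-p) * V(k+1, i+1)].
  V(1,0) = exp(-r*dt) * [p*6.765442 + (1-p)*1.730000] = 4.147545
  V(1,1) = exp(-r*dt) * [p*1.730000 + (1-p)*0.000000] = 0.831053
  V(0,0) = exp(-r*dt) * [p*4.147545 + (1-p)*0.831053] = 2.423564

Answer: Price = V(0,0) = 2.4236


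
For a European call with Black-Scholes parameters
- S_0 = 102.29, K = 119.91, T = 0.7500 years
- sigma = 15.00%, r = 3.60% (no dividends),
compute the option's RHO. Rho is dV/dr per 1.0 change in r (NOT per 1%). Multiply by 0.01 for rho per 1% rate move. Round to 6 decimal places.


d1 = -0.9506422050; d2 = -1.0805460156
phi(d1) = 0.2539040513; exp(-qT) = 1.0000000000; exp(-rT) = 0.9733612415
N(d2) = 0.1399495536
Rho = K*T*exp(-rT)*N(d2) = 119.9100 * 0.7500 * 0.9733612415 * 0.1399495536 = 12.250737

Answer: Rho = 12.250737


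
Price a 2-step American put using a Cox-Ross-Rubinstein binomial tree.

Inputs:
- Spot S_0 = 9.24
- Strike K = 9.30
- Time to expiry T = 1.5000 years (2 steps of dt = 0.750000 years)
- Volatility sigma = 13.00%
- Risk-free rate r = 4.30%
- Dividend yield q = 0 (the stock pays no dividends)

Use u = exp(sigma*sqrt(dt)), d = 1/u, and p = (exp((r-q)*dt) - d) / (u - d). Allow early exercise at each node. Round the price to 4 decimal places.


Answer: Price = V(0,0) = 0.4003

Derivation:
dt = T/N = 0.750000
u = exp(sigma*sqrt(dt)) = 1.119165; d = 1/u = 0.893523
p = (exp((r-q)*dt) - d) / (u - d) = 0.617139
Discount per step: exp(-r*dt) = 0.968264
Stock lattice S(k, i) with i counting down-moves:
  k=0: S(0,0) = 9.2400
  k=1: S(1,0) = 10.3411; S(1,1) = 8.2562
  k=2: S(2,0) = 11.5734; S(2,1) = 9.2400; S(2,2) = 7.3771
Terminal payoffs V(N, i) = max(K - S_T, 0):
  V(2,0) = 0.000000; V(2,1) = 0.060000; V(2,2) = 1.922939
Backward induction: V(k, i) = exp(-r*dt) * [p * V(k+1, i) + (1-p) * V(k+1, i+1)]; then take max(V_cont, immediate exercise) for American.
  V(1,0) = exp(-r*dt) * [p*0.000000 + (1-p)*0.060000] = 0.022243; exercise = 0.000000; V(1,0) = max -> 0.022243
  V(1,1) = exp(-r*dt) * [p*0.060000 + (1-p)*1.922939] = 0.748708; exercise = 1.043848; V(1,1) = max -> 1.043848
  V(0,0) = exp(-r*dt) * [p*0.022243 + (1-p)*1.043848] = 0.400257; exercise = 0.060000; V(0,0) = max -> 0.400257


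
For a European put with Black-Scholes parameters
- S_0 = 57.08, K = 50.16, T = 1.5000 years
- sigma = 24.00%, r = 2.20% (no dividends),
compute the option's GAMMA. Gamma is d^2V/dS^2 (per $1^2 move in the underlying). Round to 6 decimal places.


Answer: Gamma = 0.018625

Derivation:
d1 = 0.6989071121; d2 = 0.4049683430
phi(d1) = 0.3124927191; exp(-qT) = 1.0000000000; exp(-rT) = 0.9675385596
Gamma = exp(-qT) * phi(d1) / (S * sigma * sqrt(T)) = 1.0000000000 * 0.3124927191 / (57.0800 * 0.2400 * 1.2247448714) = 0.018625


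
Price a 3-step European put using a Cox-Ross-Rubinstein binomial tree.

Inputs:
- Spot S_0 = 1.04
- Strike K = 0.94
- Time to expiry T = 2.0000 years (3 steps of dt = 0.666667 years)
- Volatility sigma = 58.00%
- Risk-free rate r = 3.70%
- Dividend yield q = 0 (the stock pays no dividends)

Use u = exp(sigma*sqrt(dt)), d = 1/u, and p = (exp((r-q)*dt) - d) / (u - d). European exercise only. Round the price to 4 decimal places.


Answer: Price = V(0,0) = 0.2482

Derivation:
dt = T/N = 0.666667
u = exp(sigma*sqrt(dt)) = 1.605713; d = 1/u = 0.622776
p = (exp((r-q)*dt) - d) / (u - d) = 0.409179
Discount per step: exp(-r*dt) = 0.975635
Stock lattice S(k, i) with i counting down-moves:
  k=0: S(0,0) = 1.0400
  k=1: S(1,0) = 1.6699; S(1,1) = 0.6477
  k=2: S(2,0) = 2.6814; S(2,1) = 1.0400; S(2,2) = 0.4034
  k=3: S(3,0) = 4.3056; S(3,1) = 1.6699; S(3,2) = 0.6477; S(3,3) = 0.2512
Terminal payoffs V(N, i) = max(K - S_T, 0):
  V(3,0) = 0.000000; V(3,1) = 0.000000; V(3,2) = 0.292313; V(3,3) = 0.688794
Backward induction: V(k, i) = exp(-r*dt) * [p * V(k+1, i) + (1-p) * V(k+1, i+1)].
  V(2,0) = exp(-r*dt) * [p*0.000000 + (1-p)*0.000000] = 0.000000
  V(2,1) = exp(-r*dt) * [p*0.000000 + (1-p)*0.292313] = 0.168497
  V(2,2) = exp(-r*dt) * [p*0.292313 + (1-p)*0.688794] = 0.513733
  V(1,0) = exp(-r*dt) * [p*0.000000 + (1-p)*0.168497] = 0.097126
  V(1,1) = exp(-r*dt) * [p*0.168497 + (1-p)*0.513733] = 0.363394
  V(0,0) = exp(-r*dt) * [p*0.097126 + (1-p)*0.363394] = 0.248243


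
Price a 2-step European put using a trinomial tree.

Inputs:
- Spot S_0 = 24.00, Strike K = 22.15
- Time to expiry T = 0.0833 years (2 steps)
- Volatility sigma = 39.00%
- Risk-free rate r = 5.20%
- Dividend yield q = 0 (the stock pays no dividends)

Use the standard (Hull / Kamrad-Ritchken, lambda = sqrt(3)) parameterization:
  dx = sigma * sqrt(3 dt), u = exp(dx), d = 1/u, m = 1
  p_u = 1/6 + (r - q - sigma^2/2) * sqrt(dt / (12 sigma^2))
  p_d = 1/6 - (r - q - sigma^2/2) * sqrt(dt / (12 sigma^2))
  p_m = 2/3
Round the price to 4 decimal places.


Answer: Price = V(0,0) = 0.3941

Derivation:
dt = T/N = 0.041650; dx = sigma*sqrt(3*dt) = 0.137858
u = exp(dx) = 1.147813; d = 1/u = 0.871222
p_u = 0.163034, p_m = 0.666667, p_d = 0.170300
Discount per step: exp(-r*dt) = 0.997837
Stock lattice S(k, j) with j the centered position index:
  k=0: S(0,+0) = 24.0000
  k=1: S(1,-1) = 20.9093; S(1,+0) = 24.0000; S(1,+1) = 27.5475
  k=2: S(2,-2) = 18.2167; S(2,-1) = 20.9093; S(2,+0) = 24.0000; S(2,+1) = 27.5475; S(2,+2) = 31.6194
Terminal payoffs V(N, j) = max(K - S_T, 0):
  V(2,-2) = 3.933326; V(2,-1) = 1.240668; V(2,+0) = 0.000000; V(2,+1) = 0.000000; V(2,+2) = 0.000000
Backward induction: V(k, j) = exp(-r*dt) * [p_u * V(k+1, j+1) + p_m * V(k+1, j) + p_d * V(k+1, j-1)]
  V(1,-1) = exp(-r*dt) * [p_u*0.000000 + p_m*1.240668 + p_d*3.933326] = 1.493717
  V(1,+0) = exp(-r*dt) * [p_u*0.000000 + p_m*0.000000 + p_d*1.240668] = 0.210828
  V(1,+1) = exp(-r*dt) * [p_u*0.000000 + p_m*0.000000 + p_d*0.000000] = 0.000000
  V(0,+0) = exp(-r*dt) * [p_u*0.000000 + p_m*0.210828 + p_d*1.493717] = 0.394077


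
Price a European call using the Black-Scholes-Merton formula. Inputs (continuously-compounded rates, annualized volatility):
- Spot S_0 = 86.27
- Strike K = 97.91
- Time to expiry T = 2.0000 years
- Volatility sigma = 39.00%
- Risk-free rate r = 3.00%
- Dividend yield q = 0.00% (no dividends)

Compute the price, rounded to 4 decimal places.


d1 = (ln(S/K) + (r - q + 0.5*sigma^2) * T) / (sigma * sqrt(T)) = 0.15507980
d2 = d1 - sigma * sqrt(T) = -0.39646349
exp(-rT) = 0.94176453; exp(-qT) = 1.00000000
C = S_0 * exp(-qT) * N(d1) - K * exp(-rT) * N(d2)
N(d1) = 0.56162080; N(d2) = 0.34588157
C = 86.2700 * 1.00000000 * 0.56162080 - 97.9100 * 0.94176453 * 0.34588157 = 16.5579

Answer: Price = 16.5579


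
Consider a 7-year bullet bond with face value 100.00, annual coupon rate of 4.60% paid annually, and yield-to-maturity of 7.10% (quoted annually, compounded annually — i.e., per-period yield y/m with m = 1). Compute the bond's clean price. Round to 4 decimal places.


Coupon per period c = face * coupon_rate / m = 4.600000
Periods per year m = 1; per-period yield y/m = 0.071000
Number of cashflows N = 7
Cashflows (t years, CF_t, discount factor 1/(1+y/m)^(m*t), PV):
  t = 1.0000: CF_t = 4.600000, DF = 0.933707, PV = 4.295051
  t = 2.0000: CF_t = 4.600000, DF = 0.871808, PV = 4.010319
  t = 3.0000: CF_t = 4.600000, DF = 0.814013, PV = 3.744462
  t = 4.0000: CF_t = 4.600000, DF = 0.760050, PV = 3.496230
  t = 5.0000: CF_t = 4.600000, DF = 0.709664, PV = 3.264453
  t = 6.0000: CF_t = 4.600000, DF = 0.662618, PV = 3.048042
  t = 7.0000: CF_t = 104.600000, DF = 0.618691, PV = 64.715065
Price P = sum_t PV_t = 86.573622

Answer: Price = 86.5736


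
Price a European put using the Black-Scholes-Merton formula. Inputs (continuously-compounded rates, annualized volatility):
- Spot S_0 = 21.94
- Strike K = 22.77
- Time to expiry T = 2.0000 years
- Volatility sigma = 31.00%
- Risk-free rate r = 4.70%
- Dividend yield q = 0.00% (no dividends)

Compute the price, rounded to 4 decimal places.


d1 = (ln(S/K) + (r - q + 0.5*sigma^2) * T) / (sigma * sqrt(T)) = 0.34891745
d2 = d1 - sigma * sqrt(T) = -0.08948875
exp(-rT) = 0.91028276; exp(-qT) = 1.00000000
P = K * exp(-rT) * N(-d2) - S_0 * exp(-qT) * N(-d1)
N(-d1) = 0.36357564; N(-d2) = 0.53565325
P = 22.7700 * 0.91028276 * 0.53565325 - 21.9400 * 1.00000000 * 0.36357564 = 3.1257

Answer: Price = 3.1257


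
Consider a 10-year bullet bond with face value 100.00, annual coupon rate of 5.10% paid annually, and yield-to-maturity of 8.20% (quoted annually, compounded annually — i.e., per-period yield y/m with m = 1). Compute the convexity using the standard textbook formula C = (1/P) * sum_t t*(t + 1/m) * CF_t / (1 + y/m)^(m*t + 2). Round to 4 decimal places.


Answer: Convexity = 67.1154

Derivation:
Coupon per period c = face * coupon_rate / m = 5.100000
Periods per year m = 1; per-period yield y/m = 0.082000
Number of cashflows N = 10
Cashflows (t years, CF_t, discount factor 1/(1+y/m)^(m*t), PV):
  t = 1.0000: CF_t = 5.100000, DF = 0.924214, PV = 4.713494
  t = 2.0000: CF_t = 5.100000, DF = 0.854172, PV = 4.356279
  t = 3.0000: CF_t = 5.100000, DF = 0.789438, PV = 4.026136
  t = 4.0000: CF_t = 5.100000, DF = 0.729610, PV = 3.721013
  t = 5.0000: CF_t = 5.100000, DF = 0.674316, PV = 3.439013
  t = 6.0000: CF_t = 5.100000, DF = 0.623213, PV = 3.178386
  t = 7.0000: CF_t = 5.100000, DF = 0.575982, PV = 2.937510
  t = 8.0000: CF_t = 5.100000, DF = 0.532331, PV = 2.714889
  t = 9.0000: CF_t = 5.100000, DF = 0.491988, PV = 2.509140
  t = 10.0000: CF_t = 105.100000, DF = 0.454703, PV = 47.789238
Price P = sum_t PV_t = 79.385097
Convexity numerator sum_t t*(t + 1/m) * CF_t / (1+y/m)^(m*t + 2):
  t = 1.0000: term = 8.052271
  t = 2.0000: term = 22.326075
  t = 3.0000: term = 41.268161
  t = 4.0000: term = 63.567716
  t = 5.0000: term = 88.125299
  t = 6.0000: term = 114.025341
  t = 7.0000: term = 140.511819
  t = 8.0000: term = 166.966777
  t = 9.0000: term = 192.891379
  t = 10.0000: term = 4490.226741
Convexity = (1/P) * sum = 5327.961580 / 79.385097 = 67.115388


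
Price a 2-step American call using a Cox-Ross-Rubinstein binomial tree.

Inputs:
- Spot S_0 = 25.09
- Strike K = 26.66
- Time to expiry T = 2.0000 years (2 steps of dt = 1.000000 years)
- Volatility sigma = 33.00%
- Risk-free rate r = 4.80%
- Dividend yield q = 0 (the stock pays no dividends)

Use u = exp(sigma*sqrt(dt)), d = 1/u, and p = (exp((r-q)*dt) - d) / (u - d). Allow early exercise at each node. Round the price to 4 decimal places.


Answer: Price = V(0,0) = 4.8008

Derivation:
dt = T/N = 1.000000
u = exp(sigma*sqrt(dt)) = 1.390968; d = 1/u = 0.718924
p = (exp((r-q)*dt) - d) / (u - d) = 0.491406
Discount per step: exp(-r*dt) = 0.953134
Stock lattice S(k, i) with i counting down-moves:
  k=0: S(0,0) = 25.0900
  k=1: S(1,0) = 34.8994; S(1,1) = 18.0378
  k=2: S(2,0) = 48.5439; S(2,1) = 25.0900; S(2,2) = 12.9678
Terminal payoffs V(N, i) = max(S_T - K, 0):
  V(2,0) = 21.883940; V(2,1) = 0.000000; V(2,2) = 0.000000
Backward induction: V(k, i) = exp(-r*dt) * [p * V(k+1, i) + (1-p) * V(k+1, i+1)]; then take max(V_cont, immediate exercise) for American.
  V(1,0) = exp(-r*dt) * [p*21.883940 + (1-p)*0.000000] = 10.249913; exercise = 8.239390; V(1,0) = max -> 10.249913
  V(1,1) = exp(-r*dt) * [p*0.000000 + (1-p)*0.000000] = 0.000000; exercise = 0.000000; V(1,1) = max -> 0.000000
  V(0,0) = exp(-r*dt) * [p*10.249913 + (1-p)*0.000000] = 4.800814; exercise = 0.000000; V(0,0) = max -> 4.800814


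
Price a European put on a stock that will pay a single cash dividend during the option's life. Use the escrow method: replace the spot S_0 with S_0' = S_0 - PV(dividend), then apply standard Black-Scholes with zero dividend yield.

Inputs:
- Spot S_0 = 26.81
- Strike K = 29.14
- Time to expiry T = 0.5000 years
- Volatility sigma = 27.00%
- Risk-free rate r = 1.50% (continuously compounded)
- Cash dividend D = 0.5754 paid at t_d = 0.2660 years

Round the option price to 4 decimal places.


Answer: Price = 3.7065

Derivation:
PV(D) = D * exp(-r * t_d) = 0.5754 * 0.99601795 = 0.57310873
S_0' = S_0 - PV(D) = 26.8100 - 0.57310873 = 26.23689127
d1 = (ln(S_0'/K) + (r + sigma^2/2)*T) / (sigma*sqrt(T)) = -0.41494239
d2 = d1 - sigma*sqrt(T) = -0.60586122
exp(-rT) = 0.99252805
N(-d1) = 0.66090796; N(-d2) = 0.72769654
P = K * exp(-rT) * N(-d2) - S_0' * N(-d1) = 29.1400 * 0.99252805 * 0.72769654 - 26.23689127 * 0.66090796 = 3.7065


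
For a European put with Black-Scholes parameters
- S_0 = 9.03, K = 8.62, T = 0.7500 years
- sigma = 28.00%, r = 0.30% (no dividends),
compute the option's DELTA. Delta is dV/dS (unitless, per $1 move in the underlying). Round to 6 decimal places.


Answer: Delta = -0.373669

Derivation:
d1 = 0.3221502445; d2 = 0.0796631314
phi(d1) = 0.3787689376; exp(-qT) = 1.0000000000; exp(-rT) = 0.9977525294
N(-d1) = 0.3736694379
Delta = -exp(-qT) * N(-d1) = -1.0000000000 * 0.3736694379 = -0.373669


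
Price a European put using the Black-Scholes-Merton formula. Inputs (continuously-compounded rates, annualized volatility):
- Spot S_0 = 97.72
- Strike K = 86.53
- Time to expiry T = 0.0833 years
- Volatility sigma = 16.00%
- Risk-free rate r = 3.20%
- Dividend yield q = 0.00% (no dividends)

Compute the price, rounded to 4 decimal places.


d1 = (ln(S/K) + (r - q + 0.5*sigma^2) * T) / (sigma * sqrt(T)) = 2.71438318
d2 = d1 - sigma * sqrt(T) = 2.66820439
exp(-rT) = 0.99733795; exp(-qT) = 1.00000000
P = K * exp(-rT) * N(-d2) - S_0 * exp(-qT) * N(-d1)
N(-d1) = 0.00331997; N(-d2) = 0.00381289
P = 86.5300 * 0.99733795 * 0.00381289 - 97.7200 * 1.00000000 * 0.00331997 = 0.0046

Answer: Price = 0.0046


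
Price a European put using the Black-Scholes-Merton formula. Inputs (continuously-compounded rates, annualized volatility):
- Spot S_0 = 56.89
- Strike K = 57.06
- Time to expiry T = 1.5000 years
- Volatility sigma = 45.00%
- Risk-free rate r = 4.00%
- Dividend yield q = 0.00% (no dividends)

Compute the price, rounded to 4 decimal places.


Answer: Price = 10.4958

Derivation:
d1 = (ln(S/K) + (r - q + 0.5*sigma^2) * T) / (sigma * sqrt(T)) = 0.37901995
d2 = d1 - sigma * sqrt(T) = -0.17211524
exp(-rT) = 0.94176453; exp(-qT) = 1.00000000
P = K * exp(-rT) * N(-d2) - S_0 * exp(-qT) * N(-d1)
N(-d1) = 0.35233652; N(-d2) = 0.56832653
P = 57.0600 * 0.94176453 * 0.56832653 - 56.8900 * 1.00000000 * 0.35233652 = 10.4958


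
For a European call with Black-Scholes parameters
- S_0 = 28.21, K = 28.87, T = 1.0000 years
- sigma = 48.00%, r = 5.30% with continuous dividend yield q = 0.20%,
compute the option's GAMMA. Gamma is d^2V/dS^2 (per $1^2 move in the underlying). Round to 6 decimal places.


Answer: Gamma = 0.028126

Derivation:
d1 = 0.2980698570; d2 = -0.1819301430
phi(d1) = 0.3816080085; exp(-qT) = 0.9980019987; exp(-rT) = 0.9483800125
Gamma = exp(-qT) * phi(d1) / (S * sigma * sqrt(T)) = 0.9980019987 * 0.3816080085 / (28.2100 * 0.4800 * 1.0000000000) = 0.028126


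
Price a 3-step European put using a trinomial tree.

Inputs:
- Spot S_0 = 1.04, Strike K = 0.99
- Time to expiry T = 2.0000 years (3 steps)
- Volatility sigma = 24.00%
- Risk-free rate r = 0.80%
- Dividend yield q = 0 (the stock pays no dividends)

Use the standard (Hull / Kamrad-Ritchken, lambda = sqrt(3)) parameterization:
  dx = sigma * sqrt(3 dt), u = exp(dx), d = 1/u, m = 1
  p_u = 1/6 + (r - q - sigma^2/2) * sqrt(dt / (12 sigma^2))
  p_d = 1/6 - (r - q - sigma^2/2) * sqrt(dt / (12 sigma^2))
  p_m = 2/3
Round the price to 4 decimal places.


dt = T/N = 0.666667; dx = sigma*sqrt(3*dt) = 0.339411
u = exp(dx) = 1.404121; d = 1/u = 0.712189
p_u = 0.146239, p_m = 0.666667, p_d = 0.187094
Discount per step: exp(-r*dt) = 0.994681
Stock lattice S(k, j) with j the centered position index:
  k=0: S(0,+0) = 1.0400
  k=1: S(1,-1) = 0.7407; S(1,+0) = 1.0400; S(1,+1) = 1.4603
  k=2: S(2,-2) = 0.5275; S(2,-1) = 0.7407; S(2,+0) = 1.0400; S(2,+1) = 1.4603; S(2,+2) = 2.0504
  k=3: S(3,-3) = 0.3757; S(3,-2) = 0.5275; S(3,-1) = 0.7407; S(3,+0) = 1.0400; S(3,+1) = 1.4603; S(3,+2) = 2.0504; S(3,+3) = 2.8790
Terminal payoffs V(N, j) = max(K - S_T, 0):
  V(3,-3) = 0.614318; V(3,-2) = 0.462498; V(3,-1) = 0.249323; V(3,+0) = 0.000000; V(3,+1) = 0.000000; V(3,+2) = 0.000000; V(3,+3) = 0.000000
Backward induction: V(k, j) = exp(-r*dt) * [p_u * V(k+1, j+1) + p_m * V(k+1, j) + p_d * V(k+1, j-1)]
  V(2,-2) = exp(-r*dt) * [p_u*0.249323 + p_m*0.462498 + p_d*0.614318] = 0.457283
  V(2,-1) = exp(-r*dt) * [p_u*0.000000 + p_m*0.249323 + p_d*0.462498] = 0.251402
  V(2,+0) = exp(-r*dt) * [p_u*0.000000 + p_m*0.000000 + p_d*0.249323] = 0.046399
  V(2,+1) = exp(-r*dt) * [p_u*0.000000 + p_m*0.000000 + p_d*0.000000] = 0.000000
  V(2,+2) = exp(-r*dt) * [p_u*0.000000 + p_m*0.000000 + p_d*0.000000] = 0.000000
  V(1,-1) = exp(-r*dt) * [p_u*0.046399 + p_m*0.251402 + p_d*0.457283] = 0.258559
  V(1,+0) = exp(-r*dt) * [p_u*0.000000 + p_m*0.046399 + p_d*0.251402] = 0.077554
  V(1,+1) = exp(-r*dt) * [p_u*0.000000 + p_m*0.000000 + p_d*0.046399] = 0.008635
  V(0,+0) = exp(-r*dt) * [p_u*0.008635 + p_m*0.077554 + p_d*0.258559] = 0.100801

Answer: Price = V(0,0) = 0.1008


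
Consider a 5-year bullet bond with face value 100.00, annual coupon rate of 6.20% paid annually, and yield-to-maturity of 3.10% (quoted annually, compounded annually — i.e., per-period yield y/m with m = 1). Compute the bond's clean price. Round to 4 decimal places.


Coupon per period c = face * coupon_rate / m = 6.200000
Periods per year m = 1; per-period yield y/m = 0.031000
Number of cashflows N = 5
Cashflows (t years, CF_t, discount factor 1/(1+y/m)^(m*t), PV):
  t = 1.0000: CF_t = 6.200000, DF = 0.969932, PV = 6.013579
  t = 2.0000: CF_t = 6.200000, DF = 0.940768, PV = 5.832763
  t = 3.0000: CF_t = 6.200000, DF = 0.912481, PV = 5.657384
  t = 4.0000: CF_t = 6.200000, DF = 0.885045, PV = 5.487279
  t = 5.0000: CF_t = 106.200000, DF = 0.858434, PV = 91.165641
Price P = sum_t PV_t = 114.156647

Answer: Price = 114.1566


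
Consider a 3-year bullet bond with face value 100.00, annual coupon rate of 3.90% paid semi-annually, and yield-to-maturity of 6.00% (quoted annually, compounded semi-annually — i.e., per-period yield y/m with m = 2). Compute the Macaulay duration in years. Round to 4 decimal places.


Coupon per period c = face * coupon_rate / m = 1.950000
Periods per year m = 2; per-period yield y/m = 0.030000
Number of cashflows N = 6
Cashflows (t years, CF_t, discount factor 1/(1+y/m)^(m*t), PV):
  t = 0.5000: CF_t = 1.950000, DF = 0.970874, PV = 1.893204
  t = 1.0000: CF_t = 1.950000, DF = 0.942596, PV = 1.838062
  t = 1.5000: CF_t = 1.950000, DF = 0.915142, PV = 1.784526
  t = 2.0000: CF_t = 1.950000, DF = 0.888487, PV = 1.732550
  t = 2.5000: CF_t = 1.950000, DF = 0.862609, PV = 1.682087
  t = 3.0000: CF_t = 101.950000, DF = 0.837484, PV = 85.381520
Price P = sum_t PV_t = 94.311949
Macaulay numerator sum_t t * PV_t:
  t * PV_t at t = 0.5000: 0.946602
  t * PV_t at t = 1.0000: 1.838062
  t * PV_t at t = 1.5000: 2.676789
  t * PV_t at t = 2.0000: 3.465099
  t * PV_t at t = 2.5000: 4.205218
  t * PV_t at t = 3.0000: 256.144560
Macaulay duration D = (sum_t t * PV_t) / P = 269.276331 / 94.311949 = 2.855167

Answer: Macaulay duration = 2.8552 years


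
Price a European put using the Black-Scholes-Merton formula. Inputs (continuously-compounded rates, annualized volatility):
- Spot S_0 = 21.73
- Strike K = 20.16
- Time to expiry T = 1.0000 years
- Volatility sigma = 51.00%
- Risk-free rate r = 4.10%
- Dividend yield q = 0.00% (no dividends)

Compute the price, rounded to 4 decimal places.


d1 = (ln(S/K) + (r - q + 0.5*sigma^2) * T) / (sigma * sqrt(T)) = 0.48243794
d2 = d1 - sigma * sqrt(T) = -0.02756206
exp(-rT) = 0.95982913; exp(-qT) = 1.00000000
P = K * exp(-rT) * N(-d2) - S_0 * exp(-qT) * N(-d1)
N(-d1) = 0.31474744; N(-d2) = 0.51099428
P = 20.1600 * 0.95982913 * 0.51099428 - 21.7300 * 1.00000000 * 0.31474744 = 3.0484

Answer: Price = 3.0484


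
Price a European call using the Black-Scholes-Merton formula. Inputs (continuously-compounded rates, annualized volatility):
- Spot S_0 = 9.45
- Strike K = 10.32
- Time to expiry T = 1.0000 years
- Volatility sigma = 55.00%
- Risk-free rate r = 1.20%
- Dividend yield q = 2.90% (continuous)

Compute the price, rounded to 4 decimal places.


Answer: Price = 1.6280

Derivation:
d1 = (ln(S/K) + (r - q + 0.5*sigma^2) * T) / (sigma * sqrt(T)) = 0.08396542
d2 = d1 - sigma * sqrt(T) = -0.46603458
exp(-rT) = 0.98807171; exp(-qT) = 0.97141646
C = S_0 * exp(-qT) * N(d1) - K * exp(-rT) * N(d2)
N(d1) = 0.53345804; N(d2) = 0.32059537
C = 9.4500 * 0.97141646 * 0.53345804 - 10.3200 * 0.98807171 * 0.32059537 = 1.6280


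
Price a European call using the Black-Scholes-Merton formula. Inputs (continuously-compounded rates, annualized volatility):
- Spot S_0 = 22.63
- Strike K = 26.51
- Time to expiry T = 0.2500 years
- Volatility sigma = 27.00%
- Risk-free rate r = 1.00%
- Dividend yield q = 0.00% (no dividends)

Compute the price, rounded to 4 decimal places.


d1 = (ln(S/K) + (r - q + 0.5*sigma^2) * T) / (sigma * sqrt(T)) = -1.08617082
d2 = d1 - sigma * sqrt(T) = -1.22117082
exp(-rT) = 0.99750312; exp(-qT) = 1.00000000
C = S_0 * exp(-qT) * N(d1) - K * exp(-rT) * N(d2)
N(d1) = 0.13870171; N(d2) = 0.11101068
C = 22.6300 * 1.00000000 * 0.13870171 - 26.5100 * 0.99750312 * 0.11101068 = 0.2033

Answer: Price = 0.2033


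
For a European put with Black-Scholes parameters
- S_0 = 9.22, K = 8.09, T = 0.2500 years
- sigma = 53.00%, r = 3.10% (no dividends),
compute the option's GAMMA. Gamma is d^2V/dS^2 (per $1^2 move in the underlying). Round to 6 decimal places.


d1 = 0.6551275717; d2 = 0.3901275717
phi(d1) = 0.3218934783; exp(-qT) = 1.0000000000; exp(-rT) = 0.9922799538
Gamma = exp(-qT) * phi(d1) / (S * sigma * sqrt(T)) = 1.0000000000 * 0.3218934783 / (9.2200 * 0.5300 * 0.5000000000) = 0.131745

Answer: Gamma = 0.131745


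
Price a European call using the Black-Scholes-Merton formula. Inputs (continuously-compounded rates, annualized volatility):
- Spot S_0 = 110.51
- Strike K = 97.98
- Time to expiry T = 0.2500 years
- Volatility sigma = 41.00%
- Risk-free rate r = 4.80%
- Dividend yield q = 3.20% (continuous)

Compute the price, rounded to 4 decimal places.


d1 = (ln(S/K) + (r - q + 0.5*sigma^2) * T) / (sigma * sqrt(T)) = 0.70904946
d2 = d1 - sigma * sqrt(T) = 0.50404946
exp(-rT) = 0.98807171; exp(-qT) = 0.99203191
C = S_0 * exp(-qT) * N(d1) - K * exp(-rT) * N(d2)
N(d1) = 0.76085311; N(d2) = 0.69288669
C = 110.5100 * 0.99203191 * 0.76085311 - 97.9800 * 0.98807171 * 0.69288669 = 16.3327

Answer: Price = 16.3327


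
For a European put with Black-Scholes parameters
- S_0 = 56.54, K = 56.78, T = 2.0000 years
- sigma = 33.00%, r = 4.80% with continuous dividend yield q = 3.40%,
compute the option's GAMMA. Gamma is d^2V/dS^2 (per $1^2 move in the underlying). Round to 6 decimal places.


Answer: Gamma = 0.013566

Derivation:
d1 = 0.2842659282; d2 = -0.1824245474
phi(d1) = 0.3831448771; exp(-qT) = 0.9342604736; exp(-rT) = 0.9084640161
Gamma = exp(-qT) * phi(d1) / (S * sigma * sqrt(T)) = 0.9342604736 * 0.3831448771 / (56.5400 * 0.3300 * 1.4142135624) = 0.013566


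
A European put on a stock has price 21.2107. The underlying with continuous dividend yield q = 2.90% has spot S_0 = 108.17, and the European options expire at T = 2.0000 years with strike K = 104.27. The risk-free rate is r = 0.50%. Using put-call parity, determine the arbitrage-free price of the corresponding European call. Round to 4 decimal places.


Answer: Call price = 20.0528

Derivation:
Put-call parity: C - P = S_0 * exp(-qT) - K * exp(-rT).
S_0 * exp(-qT) = 108.1700 * 0.94364995 = 102.07461481
K * exp(-rT) = 104.2700 * 0.99004983 = 103.23249617
C = P + S*exp(-qT) - K*exp(-rT)
C = 21.2107 + 102.07461481 - 103.23249617 = 20.0528


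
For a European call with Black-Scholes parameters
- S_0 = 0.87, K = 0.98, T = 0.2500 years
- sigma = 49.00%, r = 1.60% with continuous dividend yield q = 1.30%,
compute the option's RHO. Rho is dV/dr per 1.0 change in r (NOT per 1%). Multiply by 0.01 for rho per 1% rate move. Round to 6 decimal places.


Answer: Rho = 0.066486

Derivation:
d1 = -0.3603953470; d2 = -0.6053953470
phi(d1) = 0.3738573631; exp(-qT) = 0.9967552755; exp(-rT) = 0.9960079893
N(d2) = 0.2724581710
Rho = K*T*exp(-rT)*N(d2) = 0.9800 * 0.2500 * 0.9960079893 * 0.2724581710 = 0.066486


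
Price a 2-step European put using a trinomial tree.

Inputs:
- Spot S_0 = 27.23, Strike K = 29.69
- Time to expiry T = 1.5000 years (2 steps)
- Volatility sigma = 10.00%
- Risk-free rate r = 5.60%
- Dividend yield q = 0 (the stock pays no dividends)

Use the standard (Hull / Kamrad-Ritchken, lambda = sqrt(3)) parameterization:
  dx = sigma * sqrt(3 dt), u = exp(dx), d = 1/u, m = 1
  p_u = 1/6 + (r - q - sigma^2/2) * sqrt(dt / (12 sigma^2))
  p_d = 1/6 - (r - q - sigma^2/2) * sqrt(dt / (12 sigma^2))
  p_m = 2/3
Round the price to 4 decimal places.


Answer: Price = V(0,0) = 1.3710

Derivation:
dt = T/N = 0.750000; dx = sigma*sqrt(3*dt) = 0.150000
u = exp(dx) = 1.161834; d = 1/u = 0.860708
p_u = 0.294167, p_m = 0.666667, p_d = 0.039167
Discount per step: exp(-r*dt) = 0.958870
Stock lattice S(k, j) with j the centered position index:
  k=0: S(0,+0) = 27.2300
  k=1: S(1,-1) = 23.4371; S(1,+0) = 27.2300; S(1,+1) = 31.6367
  k=2: S(2,-2) = 20.1725; S(2,-1) = 23.4371; S(2,+0) = 27.2300; S(2,+1) = 31.6367; S(2,+2) = 36.7567
Terminal payoffs V(N, j) = max(K - S_T, 0):
  V(2,-2) = 9.517520; V(2,-1) = 6.252922; V(2,+0) = 2.460000; V(2,+1) = 0.000000; V(2,+2) = 0.000000
Backward induction: V(k, j) = exp(-r*dt) * [p_u * V(k+1, j+1) + p_m * V(k+1, j) + p_d * V(k+1, j-1)]
  V(1,-1) = exp(-r*dt) * [p_u*2.460000 + p_m*6.252922 + p_d*9.517520] = 5.048482
  V(1,+0) = exp(-r*dt) * [p_u*0.000000 + p_m*2.460000 + p_d*6.252922] = 1.807380
  V(1,+1) = exp(-r*dt) * [p_u*0.000000 + p_m*0.000000 + p_d*2.460000] = 0.092387
  V(0,+0) = exp(-r*dt) * [p_u*0.092387 + p_m*1.807380 + p_d*5.048482] = 1.371020


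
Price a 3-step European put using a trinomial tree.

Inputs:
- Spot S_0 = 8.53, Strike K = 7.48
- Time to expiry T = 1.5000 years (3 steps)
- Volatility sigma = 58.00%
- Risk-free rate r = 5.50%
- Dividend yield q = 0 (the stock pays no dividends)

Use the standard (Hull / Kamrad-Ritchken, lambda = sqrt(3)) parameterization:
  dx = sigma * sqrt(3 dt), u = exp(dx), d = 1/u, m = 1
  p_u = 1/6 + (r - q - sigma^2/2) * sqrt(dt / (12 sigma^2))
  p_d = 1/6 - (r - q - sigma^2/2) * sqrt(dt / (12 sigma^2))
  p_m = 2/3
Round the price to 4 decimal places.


Answer: Price = V(0,0) = 1.3608

Derivation:
dt = T/N = 0.500000; dx = sigma*sqrt(3*dt) = 0.710352
u = exp(dx) = 2.034707; d = 1/u = 0.491471
p_u = 0.126827, p_m = 0.666667, p_d = 0.206506
Discount per step: exp(-r*dt) = 0.972875
Stock lattice S(k, j) with j the centered position index:
  k=0: S(0,+0) = 8.5300
  k=1: S(1,-1) = 4.1922; S(1,+0) = 8.5300; S(1,+1) = 17.3561
  k=2: S(2,-2) = 2.0604; S(2,-1) = 4.1922; S(2,+0) = 8.5300; S(2,+1) = 17.3561; S(2,+2) = 35.3145
  k=3: S(3,-3) = 1.0126; S(3,-2) = 2.0604; S(3,-1) = 4.1922; S(3,+0) = 8.5300; S(3,+1) = 17.3561; S(3,+2) = 35.3145; S(3,+3) = 71.8547
Terminal payoffs V(N, j) = max(K - S_T, 0):
  V(3,-3) = 6.467388; V(3,-2) = 5.419631; V(3,-1) = 3.287751; V(3,+0) = 0.000000; V(3,+1) = 0.000000; V(3,+2) = 0.000000; V(3,+3) = 0.000000
Backward induction: V(k, j) = exp(-r*dt) * [p_u * V(k+1, j+1) + p_m * V(k+1, j) + p_d * V(k+1, j-1)]
  V(2,-2) = exp(-r*dt) * [p_u*3.287751 + p_m*5.419631 + p_d*6.467388] = 5.220074
  V(2,-1) = exp(-r*dt) * [p_u*0.000000 + p_m*3.287751 + p_d*5.419631] = 3.221208
  V(2,+0) = exp(-r*dt) * [p_u*0.000000 + p_m*0.000000 + p_d*3.287751] = 0.660524
  V(2,+1) = exp(-r*dt) * [p_u*0.000000 + p_m*0.000000 + p_d*0.000000] = 0.000000
  V(2,+2) = exp(-r*dt) * [p_u*0.000000 + p_m*0.000000 + p_d*0.000000] = 0.000000
  V(1,-1) = exp(-r*dt) * [p_u*0.660524 + p_m*3.221208 + p_d*5.220074] = 3.219458
  V(1,+0) = exp(-r*dt) * [p_u*0.000000 + p_m*0.660524 + p_d*3.221208] = 1.075560
  V(1,+1) = exp(-r*dt) * [p_u*0.000000 + p_m*0.000000 + p_d*0.660524] = 0.132702
  V(0,+0) = exp(-r*dt) * [p_u*0.132702 + p_m*1.075560 + p_d*3.219458] = 1.360767


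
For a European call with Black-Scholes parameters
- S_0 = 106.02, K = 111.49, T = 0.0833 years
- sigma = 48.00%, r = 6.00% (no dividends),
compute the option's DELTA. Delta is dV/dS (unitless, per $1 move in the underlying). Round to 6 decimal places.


Answer: Delta = 0.398285

Derivation:
d1 = -0.2577878331; d2 = -0.3963241821
phi(d1) = 0.3859043197; exp(-qT) = 1.0000000000; exp(-rT) = 0.9950144692
N(d1) = 0.3982853275
Delta = exp(-qT) * N(d1) = 1.0000000000 * 0.3982853275 = 0.398285


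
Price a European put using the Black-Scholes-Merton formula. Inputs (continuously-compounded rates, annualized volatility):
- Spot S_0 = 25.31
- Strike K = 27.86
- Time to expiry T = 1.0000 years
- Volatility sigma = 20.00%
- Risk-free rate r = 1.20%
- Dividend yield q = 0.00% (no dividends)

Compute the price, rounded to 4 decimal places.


d1 = (ln(S/K) + (r - q + 0.5*sigma^2) * T) / (sigma * sqrt(T)) = -0.31996197
d2 = d1 - sigma * sqrt(T) = -0.51996197
exp(-rT) = 0.98807171; exp(-qT) = 1.00000000
P = K * exp(-rT) * N(-d2) - S_0 * exp(-qT) * N(-d1)
N(-d1) = 0.62550142; N(-d2) = 0.69845496
P = 27.8600 * 0.98807171 * 0.69845496 - 25.3100 * 1.00000000 * 0.62550142 = 3.3954

Answer: Price = 3.3954


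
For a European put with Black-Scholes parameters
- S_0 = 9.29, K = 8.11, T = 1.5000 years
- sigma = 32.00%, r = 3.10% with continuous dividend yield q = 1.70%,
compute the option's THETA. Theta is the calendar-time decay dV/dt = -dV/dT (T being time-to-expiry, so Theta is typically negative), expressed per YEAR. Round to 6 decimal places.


d1 = 0.5961463132; d2 = 0.2042279543
phi(d1) = 0.3339935002; exp(-qT) = 0.9748223790; exp(-rT) = 0.9545645606
Theta = -S*exp(-qT)*phi(d1)*sigma/(2*sqrt(T)) + r*K*exp(-rT)*N(-d2) - q*S*exp(-qT)*N(-d1)
N(-d1) = 0.2755387436; N(-d2) = 0.4190876836; sqrt(T) = 1.2247448714
Term 1 = -9.2900 * 0.9748223790 * 0.3339935002 * 0.3200 / (2 * 1.2247448714) = -0.3951423451
Term 2 = 0.0310 * 8.1100 * 0.9545645606 * 0.4190876836 = 0.1005756279
Term 3 = -0.0170 * 9.2900 * 0.9748223790 * 0.2755387436 = -0.0424202086
Theta = -0.3951423451 + (0.1005756279) + (-0.0424202086) = -0.336987

Answer: Theta = -0.336987


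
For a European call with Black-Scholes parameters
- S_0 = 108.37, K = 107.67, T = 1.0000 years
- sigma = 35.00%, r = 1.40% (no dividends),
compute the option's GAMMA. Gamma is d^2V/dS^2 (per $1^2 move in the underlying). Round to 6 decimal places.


Answer: Gamma = 0.010235

Derivation:
d1 = 0.2335151546; d2 = -0.1164848454
phi(d1) = 0.3882121941; exp(-qT) = 1.0000000000; exp(-rT) = 0.9860975443
Gamma = exp(-qT) * phi(d1) / (S * sigma * sqrt(T)) = 1.0000000000 * 0.3882121941 / (108.3700 * 0.3500 * 1.0000000000) = 0.010235


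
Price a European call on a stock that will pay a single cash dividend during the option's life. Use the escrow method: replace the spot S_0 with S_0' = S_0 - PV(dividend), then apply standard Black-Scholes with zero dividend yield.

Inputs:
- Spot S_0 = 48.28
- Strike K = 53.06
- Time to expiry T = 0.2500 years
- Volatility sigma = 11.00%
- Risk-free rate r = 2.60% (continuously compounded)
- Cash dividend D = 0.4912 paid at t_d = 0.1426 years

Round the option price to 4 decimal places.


PV(D) = D * exp(-r * t_d) = 0.4912 * 0.99629926 = 0.48938220
S_0' = S_0 - PV(D) = 48.2800 - 0.48938220 = 47.79061780
d1 = (ln(S_0'/K) + (r + sigma^2/2)*T) / (sigma*sqrt(T)) = -1.75602743
d2 = d1 - sigma*sqrt(T) = -1.81102743
exp(-rT) = 0.99352108
N(d1) = 0.03954186; N(d2) = 0.03506830
C = S_0' * N(d1) - K * exp(-rT) * N(d2) = 47.79061780 * 0.03954186 - 53.0600 * 0.99352108 * 0.03506830 = 0.0411

Answer: Price = 0.0411


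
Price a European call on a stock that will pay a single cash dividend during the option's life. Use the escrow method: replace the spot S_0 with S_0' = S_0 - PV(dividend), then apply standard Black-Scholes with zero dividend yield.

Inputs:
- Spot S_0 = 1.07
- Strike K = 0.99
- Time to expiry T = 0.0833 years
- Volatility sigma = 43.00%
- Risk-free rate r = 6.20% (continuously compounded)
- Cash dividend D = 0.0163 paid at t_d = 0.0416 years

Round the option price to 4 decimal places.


PV(D) = D * exp(-r * t_d) = 0.0163 * 0.99742412 = 0.01625801
S_0' = S_0 - PV(D) = 1.0700 - 0.01625801 = 1.05374199
d1 = (ln(S_0'/K) + (r + sigma^2/2)*T) / (sigma*sqrt(T)) = 0.60644902
d2 = d1 - sigma*sqrt(T) = 0.48234354
exp(-rT) = 0.99484871
N(d1) = 0.72789169; N(d2) = 0.68521904
C = S_0' * N(d1) - K * exp(-rT) * N(d2) = 1.05374199 * 0.72789169 - 0.9900 * 0.99484871 * 0.68521904 = 0.0921

Answer: Price = 0.0921


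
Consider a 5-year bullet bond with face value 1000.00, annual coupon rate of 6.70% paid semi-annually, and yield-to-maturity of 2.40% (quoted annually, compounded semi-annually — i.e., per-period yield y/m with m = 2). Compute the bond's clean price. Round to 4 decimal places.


Coupon per period c = face * coupon_rate / m = 33.500000
Periods per year m = 2; per-period yield y/m = 0.012000
Number of cashflows N = 10
Cashflows (t years, CF_t, discount factor 1/(1+y/m)^(m*t), PV):
  t = 0.5000: CF_t = 33.500000, DF = 0.988142, PV = 33.102767
  t = 1.0000: CF_t = 33.500000, DF = 0.976425, PV = 32.710244
  t = 1.5000: CF_t = 33.500000, DF = 0.964847, PV = 32.322375
  t = 2.0000: CF_t = 33.500000, DF = 0.953406, PV = 31.939106
  t = 2.5000: CF_t = 33.500000, DF = 0.942101, PV = 31.560382
  t = 3.0000: CF_t = 33.500000, DF = 0.930930, PV = 31.186148
  t = 3.5000: CF_t = 33.500000, DF = 0.919891, PV = 30.816352
  t = 4.0000: CF_t = 33.500000, DF = 0.908983, PV = 30.450940
  t = 4.5000: CF_t = 33.500000, DF = 0.898205, PV = 30.089862
  t = 5.0000: CF_t = 1033.500000, DF = 0.887554, PV = 917.287248
Price P = sum_t PV_t = 1201.465423

Answer: Price = 1201.4654


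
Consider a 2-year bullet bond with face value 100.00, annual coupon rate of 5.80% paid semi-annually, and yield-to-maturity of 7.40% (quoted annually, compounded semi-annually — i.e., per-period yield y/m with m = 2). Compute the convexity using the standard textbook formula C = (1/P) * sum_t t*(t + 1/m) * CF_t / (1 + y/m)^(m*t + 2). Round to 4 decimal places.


Answer: Convexity = 4.3888

Derivation:
Coupon per period c = face * coupon_rate / m = 2.900000
Periods per year m = 2; per-period yield y/m = 0.037000
Number of cashflows N = 4
Cashflows (t years, CF_t, discount factor 1/(1+y/m)^(m*t), PV):
  t = 0.5000: CF_t = 2.900000, DF = 0.964320, PV = 2.796528
  t = 1.0000: CF_t = 2.900000, DF = 0.929913, PV = 2.696749
  t = 1.5000: CF_t = 2.900000, DF = 0.896734, PV = 2.600529
  t = 2.0000: CF_t = 102.900000, DF = 0.864739, PV = 88.981628
Price P = sum_t PV_t = 97.075435
Convexity numerator sum_t t*(t + 1/m) * CF_t / (1+y/m)^(m*t + 2):
  t = 0.5000: term = 1.300265
  t = 1.0000: term = 3.761614
  t = 1.5000: term = 7.254800
  t = 2.0000: term = 413.726025
Convexity = (1/P) * sum = 426.042704 / 97.075435 = 4.388780


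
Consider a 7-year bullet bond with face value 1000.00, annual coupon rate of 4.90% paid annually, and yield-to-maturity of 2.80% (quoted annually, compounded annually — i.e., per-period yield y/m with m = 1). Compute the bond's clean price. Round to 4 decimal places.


Answer: Price = 1131.8278

Derivation:
Coupon per period c = face * coupon_rate / m = 49.000000
Periods per year m = 1; per-period yield y/m = 0.028000
Number of cashflows N = 7
Cashflows (t years, CF_t, discount factor 1/(1+y/m)^(m*t), PV):
  t = 1.0000: CF_t = 49.000000, DF = 0.972763, PV = 47.665370
  t = 2.0000: CF_t = 49.000000, DF = 0.946267, PV = 46.367091
  t = 3.0000: CF_t = 49.000000, DF = 0.920493, PV = 45.104174
  t = 4.0000: CF_t = 49.000000, DF = 0.895422, PV = 43.875656
  t = 5.0000: CF_t = 49.000000, DF = 0.871033, PV = 42.680599
  t = 6.0000: CF_t = 49.000000, DF = 0.847308, PV = 41.518092
  t = 7.0000: CF_t = 1049.000000, DF = 0.824230, PV = 864.616831
Price P = sum_t PV_t = 1131.827814


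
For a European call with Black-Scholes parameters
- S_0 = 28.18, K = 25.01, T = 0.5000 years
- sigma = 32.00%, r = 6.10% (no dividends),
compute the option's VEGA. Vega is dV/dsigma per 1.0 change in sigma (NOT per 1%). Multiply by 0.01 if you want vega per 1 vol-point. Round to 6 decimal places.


Answer: Vega = 5.885746

Derivation:
d1 = 0.7753282736; d2 = 0.5490541037
phi(d1) = 0.2953761946; exp(-qT) = 1.0000000000; exp(-rT) = 0.9699604321
Vega = S * exp(-qT) * phi(d1) * sqrt(T) = 28.1800 * 1.0000000000 * 0.2953761946 * 0.7071067812 = 5.885746


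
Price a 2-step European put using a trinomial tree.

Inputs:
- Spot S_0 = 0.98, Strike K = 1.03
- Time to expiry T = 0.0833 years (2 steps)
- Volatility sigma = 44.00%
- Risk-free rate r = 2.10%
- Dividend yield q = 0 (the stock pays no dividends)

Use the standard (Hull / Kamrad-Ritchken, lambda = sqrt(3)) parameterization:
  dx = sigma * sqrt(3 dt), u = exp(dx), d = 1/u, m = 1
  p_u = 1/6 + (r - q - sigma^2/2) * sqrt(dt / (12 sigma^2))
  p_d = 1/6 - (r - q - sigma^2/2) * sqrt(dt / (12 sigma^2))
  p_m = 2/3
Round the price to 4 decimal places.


dt = T/N = 0.041650; dx = sigma*sqrt(3*dt) = 0.155532
u = exp(dx) = 1.168280; d = 1/u = 0.855959
p_u = 0.156517, p_m = 0.666667, p_d = 0.176816
Discount per step: exp(-r*dt) = 0.999126
Stock lattice S(k, j) with j the centered position index:
  k=0: S(0,+0) = 0.9800
  k=1: S(1,-1) = 0.8388; S(1,+0) = 0.9800; S(1,+1) = 1.1449
  k=2: S(2,-2) = 0.7180; S(2,-1) = 0.8388; S(2,+0) = 0.9800; S(2,+1) = 1.1449; S(2,+2) = 1.3376
Terminal payoffs V(N, j) = max(K - S_T, 0):
  V(2,-2) = 0.311987; V(2,-1) = 0.191160; V(2,+0) = 0.050000; V(2,+1) = 0.000000; V(2,+2) = 0.000000
Backward induction: V(k, j) = exp(-r*dt) * [p_u * V(k+1, j+1) + p_m * V(k+1, j) + p_d * V(k+1, j-1)]
  V(1,-1) = exp(-r*dt) * [p_u*0.050000 + p_m*0.191160 + p_d*0.311987] = 0.190264
  V(1,+0) = exp(-r*dt) * [p_u*0.000000 + p_m*0.050000 + p_d*0.191160] = 0.067075
  V(1,+1) = exp(-r*dt) * [p_u*0.000000 + p_m*0.000000 + p_d*0.050000] = 0.008833
  V(0,+0) = exp(-r*dt) * [p_u*0.008833 + p_m*0.067075 + p_d*0.190264] = 0.079671

Answer: Price = V(0,0) = 0.0797


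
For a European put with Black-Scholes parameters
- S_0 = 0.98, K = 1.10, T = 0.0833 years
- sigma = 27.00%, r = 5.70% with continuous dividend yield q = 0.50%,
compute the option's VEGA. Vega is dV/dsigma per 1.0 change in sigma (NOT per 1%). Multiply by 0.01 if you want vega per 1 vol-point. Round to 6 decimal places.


Answer: Vega = 0.043059

Derivation:
d1 = -1.3877786076; d2 = -1.4657053040
phi(d1) = 0.1522999625; exp(-qT) = 0.9995835867; exp(-rT) = 0.9952631544
Vega = S * exp(-qT) * phi(d1) * sqrt(T) = 0.9800 * 0.9995835867 * 0.1522999625 * 0.2886173938 = 0.043059
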